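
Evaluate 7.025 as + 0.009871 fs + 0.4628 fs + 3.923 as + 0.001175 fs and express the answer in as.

In as:
  7.025 as → 7.025
  0.009871 fs = 0.009871e3 as = 9.871
  0.4628 fs = 0.4628e3 as = 462.8
  3.923 as → 3.923
  0.001175 fs = 0.001175e3 as = 1.175
Sum: 7.025 + 9.871 + 462.8 + 3.923 + 1.175 = 484.794

484.794 as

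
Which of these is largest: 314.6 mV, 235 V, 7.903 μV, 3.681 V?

314.6 mV = 0.3146 V
235 V = 235 V
7.903 μV = 0.000007903 V
3.681 V = 3.681 V

235 V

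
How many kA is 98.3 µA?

0.0000000983 kA

micro = 1e-6, kilo = 1e3; factor is 1e-9.
98.3 × 1e-9 = 0.0000000983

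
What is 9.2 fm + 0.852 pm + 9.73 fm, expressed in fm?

870.93 fm

In fm:
  9.2 fm → 9.2
  0.852 pm = 0.852e3 fm = 852
  9.73 fm → 9.73
Sum: 9.2 + 852 + 9.73 = 870.93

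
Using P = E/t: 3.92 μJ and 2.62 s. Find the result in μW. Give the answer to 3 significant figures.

(3.92 × 10⁻⁶) / (2.62) = 1.4962 × 10⁻⁶ W

1.50 μW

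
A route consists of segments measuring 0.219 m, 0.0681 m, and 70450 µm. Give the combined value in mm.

357.55 mm

In mm:
  0.219 m = 0.219 × 10^3 mm = 219
  0.0681 m = 0.0681 × 10^3 mm = 68.1
  70450 µm = 70450 × 10^-3 mm = 70.45
Sum: 219 + 68.1 + 70.45 = 357.55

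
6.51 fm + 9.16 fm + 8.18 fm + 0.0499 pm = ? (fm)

In fm:
  6.51 fm → 6.51
  9.16 fm → 9.16
  8.18 fm → 8.18
  0.0499 pm = 0.0499e3 fm = 49.9
Sum: 6.51 + 9.16 + 8.18 + 49.9 = 73.75

73.75 fm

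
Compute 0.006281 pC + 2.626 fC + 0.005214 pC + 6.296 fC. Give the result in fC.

20.417 fC

In fC:
  0.006281 pC = 0.006281e3 fC = 6.281
  2.626 fC → 2.626
  0.005214 pC = 0.005214e3 fC = 5.214
  6.296 fC → 6.296
Sum: 6.281 + 2.626 + 5.214 + 6.296 = 20.417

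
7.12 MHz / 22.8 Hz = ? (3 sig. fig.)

312000

(7.12 × 10⁶) / (22.8) = 0.3123 × 10⁶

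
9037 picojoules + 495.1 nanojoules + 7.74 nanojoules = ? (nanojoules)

511.877 nanojoules

In nanojoules:
  9037 picojoules = 9037 × 10^-3 nanojoules = 9.037
  495.1 nanojoules → 495.1
  7.74 nanojoules → 7.74
Sum: 9.037 + 495.1 + 7.74 = 511.877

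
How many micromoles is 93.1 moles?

(no prefix) = 10^0, micro = 10^-6; factor is 10^6.
93.1 × 10^6 = 93100000

93100000 micromoles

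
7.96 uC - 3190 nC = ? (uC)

4.77 uC

In uC:
  7.96 uC → 7.96
  3190 nC = 3190 × 10⁻³ uC = 3.19
Difference: 7.96 - 3.19 = 4.77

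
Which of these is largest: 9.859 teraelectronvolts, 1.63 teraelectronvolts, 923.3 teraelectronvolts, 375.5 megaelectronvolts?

9.859 teraelectronvolts = 9859000000000 electronvolts
1.63 teraelectronvolts = 1630000000000 electronvolts
923.3 teraelectronvolts = 923300000000000 electronvolts
375.5 megaelectronvolts = 375500000 electronvolts

923.3 teraelectronvolts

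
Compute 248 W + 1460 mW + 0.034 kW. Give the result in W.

In W:
  248 W → 248
  1460 mW = 1460 × 10⁻³ W = 1.46
  0.034 kW = 0.034 × 10³ W = 34
Sum: 248 + 1.46 + 34 = 283.46

283.46 W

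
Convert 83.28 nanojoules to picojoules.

nano = 10^-9, pico = 10^-12; factor is 10^3.
83.28 × 10^3 = 83280

83280 picojoules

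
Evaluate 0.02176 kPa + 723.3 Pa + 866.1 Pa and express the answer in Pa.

1611.16 Pa

In Pa:
  0.02176 kPa = 0.02176 × 10^3 Pa = 21.76
  723.3 Pa → 723.3
  866.1 Pa → 866.1
Sum: 21.76 + 723.3 + 866.1 = 1611.16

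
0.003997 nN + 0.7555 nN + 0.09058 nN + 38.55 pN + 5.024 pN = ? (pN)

893.651 pN

In pN:
  0.003997 nN = 0.003997 × 10^3 pN = 3.997
  0.7555 nN = 0.7555 × 10^3 pN = 755.5
  0.09058 nN = 0.09058 × 10^3 pN = 90.58
  38.55 pN → 38.55
  5.024 pN → 5.024
Sum: 3.997 + 755.5 + 90.58 + 38.55 + 5.024 = 893.651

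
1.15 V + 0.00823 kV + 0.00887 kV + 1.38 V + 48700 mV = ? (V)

In V:
  1.15 V → 1.15
  0.00823 kV = 0.00823e3 V = 8.23
  0.00887 kV = 0.00887e3 V = 8.87
  1.38 V → 1.38
  48700 mV = 48700e-3 V = 48.7
Sum: 1.15 + 8.23 + 8.87 + 1.38 + 48.7 = 68.33

68.33 V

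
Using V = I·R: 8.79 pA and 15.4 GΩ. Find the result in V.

8.79e-12 × 15.4e9 = 135.366e-3 V

0.135366 V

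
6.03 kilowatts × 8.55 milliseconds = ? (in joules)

51.5565 joules

6.03 × 10^3 × 8.55 × 10^-3 = 51.5565 J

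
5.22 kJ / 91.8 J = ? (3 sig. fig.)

56.9

(5.22 × 10³) / (91.8) = 0.05686 × 10³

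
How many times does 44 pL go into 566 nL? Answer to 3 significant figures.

(566 × 10⁻⁹) / (44 × 10⁻¹²) = 12.86 × 10³

12900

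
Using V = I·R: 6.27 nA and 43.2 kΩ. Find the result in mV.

0.270864 mV

6.27 × 10^-9 × 43.2 × 10^3 = 270.864 × 10^-6 V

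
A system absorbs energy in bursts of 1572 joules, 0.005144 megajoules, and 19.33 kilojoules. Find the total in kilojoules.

In kilojoules:
  1572 joules = 1572e-3 kilojoules = 1.572
  0.005144 megajoules = 0.005144e3 kilojoules = 5.144
  19.33 kilojoules → 19.33
Sum: 1.572 + 5.144 + 19.33 = 26.046

26.046 kilojoules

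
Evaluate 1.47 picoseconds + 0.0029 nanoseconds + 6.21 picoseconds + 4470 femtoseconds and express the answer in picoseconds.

In picoseconds:
  1.47 picoseconds → 1.47
  0.0029 nanoseconds = 0.0029 × 10^3 picoseconds = 2.9
  6.21 picoseconds → 6.21
  4470 femtoseconds = 4470 × 10^-3 picoseconds = 4.47
Sum: 1.47 + 2.9 + 6.21 + 4.47 = 15.05

15.05 picoseconds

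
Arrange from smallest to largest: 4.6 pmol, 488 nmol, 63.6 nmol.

4.6 pmol = 0.0000000000046 mol
488 nmol = 0.000000488 mol
63.6 nmol = 0.0000000636 mol

4.6 pmol < 63.6 nmol < 488 nmol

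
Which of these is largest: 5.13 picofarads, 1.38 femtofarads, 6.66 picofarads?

6.66 picofarads

5.13 picofarads = 0.00000000000513 farads
1.38 femtofarads = 0.00000000000000138 farads
6.66 picofarads = 0.00000000000666 farads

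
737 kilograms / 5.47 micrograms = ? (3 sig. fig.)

(737 × 10^3) / (5.47 × 10^-6) = 134.7 × 10^9

135000000000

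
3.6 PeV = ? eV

peta = 10^15, (no prefix) = 10^0; factor is 10^15.
3.6 × 10^15 = 3600000000000000

3600000000000000 eV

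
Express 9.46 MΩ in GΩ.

mega = 10^6, giga = 10^9; factor is 10^-3.
9.46 × 10^-3 = 0.00946

0.00946 GΩ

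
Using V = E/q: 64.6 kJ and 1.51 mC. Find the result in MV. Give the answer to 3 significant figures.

(64.6e3) / (1.51e-3) = 42.781e6 V

42.8 MV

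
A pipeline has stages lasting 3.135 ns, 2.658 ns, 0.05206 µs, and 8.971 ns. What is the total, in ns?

In ns:
  3.135 ns → 3.135
  2.658 ns → 2.658
  0.05206 µs = 0.05206 × 10³ ns = 52.06
  8.971 ns → 8.971
Sum: 3.135 + 2.658 + 52.06 + 8.971 = 66.824

66.824 ns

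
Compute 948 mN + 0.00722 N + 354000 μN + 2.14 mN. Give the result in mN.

In mN:
  948 mN → 948
  0.00722 N = 0.00722 × 10^3 mN = 7.22
  354000 μN = 354000 × 10^-3 mN = 354
  2.14 mN → 2.14
Sum: 948 + 7.22 + 354 + 2.14 = 1311.36

1311.36 mN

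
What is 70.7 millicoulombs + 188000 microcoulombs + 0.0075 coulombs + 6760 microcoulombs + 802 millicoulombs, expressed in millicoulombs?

1074.96 millicoulombs

In millicoulombs:
  70.7 millicoulombs → 70.7
  188000 microcoulombs = 188000 × 10⁻³ millicoulombs = 188
  0.0075 coulombs = 0.0075 × 10³ millicoulombs = 7.5
  6760 microcoulombs = 6760 × 10⁻³ millicoulombs = 6.76
  802 millicoulombs → 802
Sum: 70.7 + 188 + 7.5 + 6.76 + 802 = 1074.96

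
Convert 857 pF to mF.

pico = 10^-12, milli = 10^-3; factor is 10^-9.
857 × 10^-9 = 0.000000857

0.000000857 mF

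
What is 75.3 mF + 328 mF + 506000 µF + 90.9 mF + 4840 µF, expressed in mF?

1005.04 mF

In mF:
  75.3 mF → 75.3
  328 mF → 328
  506000 µF = 506000e-3 mF = 506
  90.9 mF → 90.9
  4840 µF = 4840e-3 mF = 4.84
Sum: 75.3 + 328 + 506 + 90.9 + 4.84 = 1005.04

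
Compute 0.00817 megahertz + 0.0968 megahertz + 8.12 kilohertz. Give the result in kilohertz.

In kilohertz:
  0.00817 megahertz = 0.00817 × 10^3 kilohertz = 8.17
  0.0968 megahertz = 0.0968 × 10^3 kilohertz = 96.8
  8.12 kilohertz → 8.12
Sum: 8.17 + 96.8 + 8.12 = 113.09

113.09 kilohertz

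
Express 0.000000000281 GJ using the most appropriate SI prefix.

= 281 × 10⁻³ J; 10⁻³ is milli.

281 mJ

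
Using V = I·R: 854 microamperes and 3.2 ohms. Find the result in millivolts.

854 × 10⁻⁶ × 3.2 = 2732.8 × 10⁻⁶ V

2.7328 millivolts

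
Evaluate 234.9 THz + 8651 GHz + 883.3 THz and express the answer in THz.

1126.851 THz

In THz:
  234.9 THz → 234.9
  8651 GHz = 8651 × 10^-3 THz = 8.651
  883.3 THz → 883.3
Sum: 234.9 + 8.651 + 883.3 = 1126.851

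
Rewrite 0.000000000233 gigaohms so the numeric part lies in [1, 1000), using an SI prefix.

= 233e-3 ohms; 1e-3 is milli.

233 milliohms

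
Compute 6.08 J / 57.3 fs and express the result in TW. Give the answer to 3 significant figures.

(6.08) / (57.3 × 10^-15) = 0.10611 × 10^15 W

106 TW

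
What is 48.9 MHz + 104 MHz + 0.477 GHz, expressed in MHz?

629.9 MHz

In MHz:
  48.9 MHz → 48.9
  104 MHz → 104
  0.477 GHz = 0.477e3 MHz = 477
Sum: 48.9 + 104 + 477 = 629.9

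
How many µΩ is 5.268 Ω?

5268000 µΩ

(no prefix) = 10⁰, micro = 10⁻⁶; factor is 10⁶.
5.268 × 10⁶ = 5268000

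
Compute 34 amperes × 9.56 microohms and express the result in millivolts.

34 × 9.56 × 10⁻⁶ = 325.04 × 10⁻⁶ V

0.32504 millivolts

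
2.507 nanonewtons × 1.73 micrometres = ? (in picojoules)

0.00433711 picojoules

2.507 × 10⁻⁹ × 1.73 × 10⁻⁶ = 4.33711 × 10⁻¹⁵ J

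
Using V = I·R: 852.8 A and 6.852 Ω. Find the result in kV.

5.8433856 kV

852.8 × 6.852 = 5843.3856 V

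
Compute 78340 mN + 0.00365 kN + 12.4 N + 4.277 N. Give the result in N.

98.667 N

In N:
  78340 mN = 78340e-3 N = 78.34
  0.00365 kN = 0.00365e3 N = 3.65
  12.4 N → 12.4
  4.277 N → 4.277
Sum: 78.34 + 3.65 + 12.4 + 4.277 = 98.667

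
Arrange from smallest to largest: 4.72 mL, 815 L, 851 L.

4.72 mL = 0.00472 L
815 L = 815 L
851 L = 851 L

4.72 mL < 815 L < 851 L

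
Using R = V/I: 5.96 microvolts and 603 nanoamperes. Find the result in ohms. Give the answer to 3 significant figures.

9.88 ohms

(5.96 × 10^-6) / (603 × 10^-9) = 0.0098839 × 10^3 Ω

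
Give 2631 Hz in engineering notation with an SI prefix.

2.631 kHz

= 2.631e3 Hz; 1e3 is kilo.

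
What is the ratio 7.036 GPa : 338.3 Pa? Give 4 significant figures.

(7.036 × 10^9) / (338.3) = 0.020798 × 10^9

20800000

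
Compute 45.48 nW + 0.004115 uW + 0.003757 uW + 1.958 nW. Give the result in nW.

55.31 nW

In nW:
  45.48 nW → 45.48
  0.004115 uW = 0.004115e3 nW = 4.115
  0.003757 uW = 0.003757e3 nW = 3.757
  1.958 nW → 1.958
Sum: 45.48 + 4.115 + 3.757 + 1.958 = 55.31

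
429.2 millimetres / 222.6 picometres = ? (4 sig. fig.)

(429.2 × 10⁻³) / (222.6 × 10⁻¹²) = 1.9281 × 10⁹

1928000000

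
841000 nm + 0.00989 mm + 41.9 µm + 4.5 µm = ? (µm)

897.29 µm

In µm:
  841000 nm = 841000e-3 µm = 841
  0.00989 mm = 0.00989e3 µm = 9.89
  41.9 µm → 41.9
  4.5 µm → 4.5
Sum: 841 + 9.89 + 41.9 + 4.5 = 897.29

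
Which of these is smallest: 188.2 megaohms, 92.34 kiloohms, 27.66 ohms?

27.66 ohms

188.2 megaohms = 188200000 ohms
92.34 kiloohms = 92340 ohms
27.66 ohms = 27.66 ohms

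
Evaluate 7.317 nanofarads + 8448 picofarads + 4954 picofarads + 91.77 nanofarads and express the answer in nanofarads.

In nanofarads:
  7.317 nanofarads → 7.317
  8448 picofarads = 8448 × 10⁻³ nanofarads = 8.448
  4954 picofarads = 4954 × 10⁻³ nanofarads = 4.954
  91.77 nanofarads → 91.77
Sum: 7.317 + 8.448 + 4.954 + 91.77 = 112.489

112.489 nanofarads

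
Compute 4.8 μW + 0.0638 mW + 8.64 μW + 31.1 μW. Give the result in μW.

108.34 μW

In μW:
  4.8 μW → 4.8
  0.0638 mW = 0.0638e3 μW = 63.8
  8.64 μW → 8.64
  31.1 μW → 31.1
Sum: 4.8 + 63.8 + 8.64 + 31.1 = 108.34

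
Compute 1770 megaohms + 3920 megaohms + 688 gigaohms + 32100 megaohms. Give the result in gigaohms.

In gigaohms:
  1770 megaohms = 1770e-3 gigaohms = 1.77
  3920 megaohms = 3920e-3 gigaohms = 3.92
  688 gigaohms → 688
  32100 megaohms = 32100e-3 gigaohms = 32.1
Sum: 1.77 + 3.92 + 688 + 32.1 = 725.79

725.79 gigaohms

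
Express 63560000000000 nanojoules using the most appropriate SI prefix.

63.56 kilojoules

= 63.56 × 10³ joules; 10³ is kilo.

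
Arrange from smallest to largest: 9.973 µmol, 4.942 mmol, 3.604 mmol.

9.973 µmol < 3.604 mmol < 4.942 mmol

9.973 µmol = 0.000009973 mol
4.942 mmol = 0.004942 mol
3.604 mmol = 0.003604 mol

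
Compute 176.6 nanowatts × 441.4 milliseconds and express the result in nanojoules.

77.95124 nanojoules

176.6e-9 × 441.4e-3 = 77951.24e-12 J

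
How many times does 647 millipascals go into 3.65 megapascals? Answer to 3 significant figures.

(3.65e6) / (647e-3) = 0.005641e9

5640000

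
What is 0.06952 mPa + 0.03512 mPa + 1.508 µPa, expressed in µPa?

106.148 µPa

In µPa:
  0.06952 mPa = 0.06952 × 10^3 µPa = 69.52
  0.03512 mPa = 0.03512 × 10^3 µPa = 35.12
  1.508 µPa → 1.508
Sum: 69.52 + 35.12 + 1.508 = 106.148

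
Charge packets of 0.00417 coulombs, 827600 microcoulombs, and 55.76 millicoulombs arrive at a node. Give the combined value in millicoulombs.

In millicoulombs:
  0.00417 coulombs = 0.00417 × 10^3 millicoulombs = 4.17
  827600 microcoulombs = 827600 × 10^-3 millicoulombs = 827.6
  55.76 millicoulombs → 55.76
Sum: 4.17 + 827.6 + 55.76 = 887.53

887.53 millicoulombs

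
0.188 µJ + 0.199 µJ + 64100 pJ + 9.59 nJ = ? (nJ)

460.69 nJ

In nJ:
  0.188 µJ = 0.188e3 nJ = 188
  0.199 µJ = 0.199e3 nJ = 199
  64100 pJ = 64100e-3 nJ = 64.1
  9.59 nJ → 9.59
Sum: 188 + 199 + 64.1 + 9.59 = 460.69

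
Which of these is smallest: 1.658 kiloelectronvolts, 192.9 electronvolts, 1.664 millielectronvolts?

1.658 kiloelectronvolts = 1658 electronvolts
192.9 electronvolts = 192.9 electronvolts
1.664 millielectronvolts = 0.001664 electronvolts

1.664 millielectronvolts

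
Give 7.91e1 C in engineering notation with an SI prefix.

79.1 C

= 79.1 C; mantissa already in [1, 1000).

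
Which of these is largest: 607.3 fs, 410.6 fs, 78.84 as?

607.3 fs

607.3 fs = 0.0000000000006073 s
410.6 fs = 0.0000000000004106 s
78.84 as = 0.00000000000000007884 s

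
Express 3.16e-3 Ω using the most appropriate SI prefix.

= 3.16e-3 Ω; 1e-3 is milli.

3.16 mΩ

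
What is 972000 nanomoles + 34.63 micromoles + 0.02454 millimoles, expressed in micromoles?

In micromoles:
  972000 nanomoles = 972000 × 10⁻³ micromoles = 972
  34.63 micromoles → 34.63
  0.02454 millimoles = 0.02454 × 10³ micromoles = 24.54
Sum: 972 + 34.63 + 24.54 = 1031.17

1031.17 micromoles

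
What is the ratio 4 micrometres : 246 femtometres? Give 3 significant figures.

(4 × 10^-6) / (246 × 10^-15) = 0.01626 × 10^9

16300000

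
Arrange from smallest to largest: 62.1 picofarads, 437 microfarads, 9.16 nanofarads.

62.1 picofarads = 0.0000000000621 farads
437 microfarads = 0.000437 farads
9.16 nanofarads = 0.00000000916 farads

62.1 picofarads < 9.16 nanofarads < 437 microfarads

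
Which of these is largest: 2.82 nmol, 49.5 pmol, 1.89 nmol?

2.82 nmol = 0.00000000282 mol
49.5 pmol = 0.0000000000495 mol
1.89 nmol = 0.00000000189 mol

2.82 nmol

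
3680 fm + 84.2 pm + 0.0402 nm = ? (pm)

128.08 pm

In pm:
  3680 fm = 3680 × 10⁻³ pm = 3.68
  84.2 pm → 84.2
  0.0402 nm = 0.0402 × 10³ pm = 40.2
Sum: 3.68 + 84.2 + 40.2 = 128.08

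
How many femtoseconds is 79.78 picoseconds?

pico = 10⁻¹², femto = 10⁻¹⁵; factor is 10³.
79.78 × 10³ = 79780

79780 femtoseconds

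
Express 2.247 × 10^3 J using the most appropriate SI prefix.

2.247 kJ

= 2.247 × 10^3 J; 10^3 is kilo.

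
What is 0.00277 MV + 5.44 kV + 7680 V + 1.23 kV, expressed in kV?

17.12 kV

In kV:
  0.00277 MV = 0.00277e3 kV = 2.77
  5.44 kV → 5.44
  7680 V = 7680e-3 kV = 7.68
  1.23 kV → 1.23
Sum: 2.77 + 5.44 + 7.68 + 1.23 = 17.12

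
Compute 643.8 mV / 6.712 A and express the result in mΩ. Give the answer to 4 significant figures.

95.92 mΩ

(643.8 × 10⁻³) / (6.712) = 95.9178 × 10⁻³ Ω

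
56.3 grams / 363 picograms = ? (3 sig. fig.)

(56.3) / (363e-12) = 0.1551e12

155000000000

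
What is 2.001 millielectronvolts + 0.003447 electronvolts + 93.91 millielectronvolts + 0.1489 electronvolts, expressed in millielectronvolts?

248.258 millielectronvolts

In millielectronvolts:
  2.001 millielectronvolts → 2.001
  0.003447 electronvolts = 0.003447 × 10^3 millielectronvolts = 3.447
  93.91 millielectronvolts → 93.91
  0.1489 electronvolts = 0.1489 × 10^3 millielectronvolts = 148.9
Sum: 2.001 + 3.447 + 93.91 + 148.9 = 248.258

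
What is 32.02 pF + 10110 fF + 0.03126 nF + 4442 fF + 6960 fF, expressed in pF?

In pF:
  32.02 pF → 32.02
  10110 fF = 10110 × 10⁻³ pF = 10.11
  0.03126 nF = 0.03126 × 10³ pF = 31.26
  4442 fF = 4442 × 10⁻³ pF = 4.442
  6960 fF = 6960 × 10⁻³ pF = 6.96
Sum: 32.02 + 10.11 + 31.26 + 4.442 + 6.96 = 84.792

84.792 pF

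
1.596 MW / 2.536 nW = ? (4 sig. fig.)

629300000000000

(1.596e6) / (2.536e-9) = 0.62934e15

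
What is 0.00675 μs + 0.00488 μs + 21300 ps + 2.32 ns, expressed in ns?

In ns:
  0.00675 μs = 0.00675e3 ns = 6.75
  0.00488 μs = 0.00488e3 ns = 4.88
  21300 ps = 21300e-3 ns = 21.3
  2.32 ns → 2.32
Sum: 6.75 + 4.88 + 21.3 + 2.32 = 35.25

35.25 ns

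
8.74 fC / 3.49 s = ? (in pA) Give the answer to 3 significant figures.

0.00250 pA

(8.74 × 10^-15) / (3.49) = 2.5043 × 10^-15 A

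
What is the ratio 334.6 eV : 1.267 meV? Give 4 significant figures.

(334.6) / (1.267e-3) = 264.09e3

264100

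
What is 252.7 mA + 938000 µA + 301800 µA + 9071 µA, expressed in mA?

1501.571 mA

In mA:
  252.7 mA → 252.7
  938000 µA = 938000e-3 mA = 938
  301800 µA = 301800e-3 mA = 301.8
  9071 µA = 9071e-3 mA = 9.071
Sum: 252.7 + 938 + 301.8 + 9.071 = 1501.571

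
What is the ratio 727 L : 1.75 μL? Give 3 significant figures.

(727) / (1.75e-6) = 415.4e6

415000000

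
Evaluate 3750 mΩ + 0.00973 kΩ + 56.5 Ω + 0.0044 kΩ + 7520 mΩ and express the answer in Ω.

81.9 Ω

In Ω:
  3750 mΩ = 3750 × 10⁻³ Ω = 3.75
  0.00973 kΩ = 0.00973 × 10³ Ω = 9.73
  56.5 Ω → 56.5
  0.0044 kΩ = 0.0044 × 10³ Ω = 4.4
  7520 mΩ = 7520 × 10⁻³ Ω = 7.52
Sum: 3.75 + 9.73 + 56.5 + 4.4 + 7.52 = 81.9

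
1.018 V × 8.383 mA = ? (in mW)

8.533894 mW

1.018 × 8.383 × 10⁻³ = 8.533894 × 10⁻³ W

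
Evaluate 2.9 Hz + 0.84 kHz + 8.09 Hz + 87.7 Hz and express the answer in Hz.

In Hz:
  2.9 Hz → 2.9
  0.84 kHz = 0.84e3 Hz = 840
  8.09 Hz → 8.09
  87.7 Hz → 87.7
Sum: 2.9 + 840 + 8.09 + 87.7 = 938.69

938.69 Hz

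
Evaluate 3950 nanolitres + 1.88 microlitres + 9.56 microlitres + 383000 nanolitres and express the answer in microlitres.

In microlitres:
  3950 nanolitres = 3950 × 10^-3 microlitres = 3.95
  1.88 microlitres → 1.88
  9.56 microlitres → 9.56
  383000 nanolitres = 383000 × 10^-3 microlitres = 383
Sum: 3.95 + 1.88 + 9.56 + 383 = 398.39

398.39 microlitres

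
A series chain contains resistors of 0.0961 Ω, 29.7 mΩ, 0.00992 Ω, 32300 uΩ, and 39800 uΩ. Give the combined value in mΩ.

In mΩ:
  0.0961 Ω = 0.0961 × 10^3 mΩ = 96.1
  29.7 mΩ → 29.7
  0.00992 Ω = 0.00992 × 10^3 mΩ = 9.92
  32300 uΩ = 32300 × 10^-3 mΩ = 32.3
  39800 uΩ = 39800 × 10^-3 mΩ = 39.8
Sum: 96.1 + 29.7 + 9.92 + 32.3 + 39.8 = 207.82

207.82 mΩ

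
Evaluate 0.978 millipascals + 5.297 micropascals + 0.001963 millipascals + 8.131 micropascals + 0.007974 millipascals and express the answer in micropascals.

In micropascals:
  0.978 millipascals = 0.978e3 micropascals = 978
  5.297 micropascals → 5.297
  0.001963 millipascals = 0.001963e3 micropascals = 1.963
  8.131 micropascals → 8.131
  0.007974 millipascals = 0.007974e3 micropascals = 7.974
Sum: 978 + 5.297 + 1.963 + 8.131 + 7.974 = 1001.365

1001.365 micropascals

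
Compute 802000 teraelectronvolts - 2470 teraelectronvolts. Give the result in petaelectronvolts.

In petaelectronvolts:
  802000 teraelectronvolts = 802000 × 10⁻³ petaelectronvolts = 802
  2470 teraelectronvolts = 2470 × 10⁻³ petaelectronvolts = 2.47
Difference: 802 - 2.47 = 799.53

799.53 petaelectronvolts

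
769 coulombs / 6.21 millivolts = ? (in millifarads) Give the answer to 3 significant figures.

124000000 millifarads

(769) / (6.21 × 10⁻³) = 123.83 × 10³ F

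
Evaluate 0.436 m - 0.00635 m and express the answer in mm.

In mm:
  0.436 m = 0.436 × 10³ mm = 436
  0.00635 m = 0.00635 × 10³ mm = 6.35
Difference: 436 - 6.35 = 429.65

429.65 mm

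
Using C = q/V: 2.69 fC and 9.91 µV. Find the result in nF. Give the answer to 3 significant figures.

(2.69 × 10⁻¹⁵) / (9.91 × 10⁻⁶) = 0.27144 × 10⁻⁹ F

0.271 nF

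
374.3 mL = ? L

milli = 10⁻³, (no prefix) = 10⁰; factor is 10⁻³.
374.3 × 10⁻³ = 0.3743

0.3743 L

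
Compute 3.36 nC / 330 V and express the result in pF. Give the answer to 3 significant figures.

(3.36 × 10⁻⁹) / (330) = 0.010182 × 10⁻⁹ F

10.2 pF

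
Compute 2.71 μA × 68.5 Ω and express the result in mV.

0.185635 mV

2.71 × 10^-6 × 68.5 = 185.635 × 10^-6 V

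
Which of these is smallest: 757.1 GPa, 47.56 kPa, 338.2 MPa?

47.56 kPa

757.1 GPa = 757100000000 Pa
47.56 kPa = 47560 Pa
338.2 MPa = 338200000 Pa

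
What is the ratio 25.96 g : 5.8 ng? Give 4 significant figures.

(25.96) / (5.8 × 10⁻⁹) = 4.4759 × 10⁹

4476000000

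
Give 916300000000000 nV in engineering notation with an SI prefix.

= 916.3e3 V; 1e3 is kilo.

916.3 kV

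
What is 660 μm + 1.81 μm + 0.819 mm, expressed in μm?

1480.81 μm

In μm:
  660 μm → 660
  1.81 μm → 1.81
  0.819 mm = 0.819 × 10³ μm = 819
Sum: 660 + 1.81 + 819 = 1480.81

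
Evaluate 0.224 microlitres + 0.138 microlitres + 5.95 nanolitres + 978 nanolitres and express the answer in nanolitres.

In nanolitres:
  0.224 microlitres = 0.224e3 nanolitres = 224
  0.138 microlitres = 0.138e3 nanolitres = 138
  5.95 nanolitres → 5.95
  978 nanolitres → 978
Sum: 224 + 138 + 5.95 + 978 = 1345.95

1345.95 nanolitres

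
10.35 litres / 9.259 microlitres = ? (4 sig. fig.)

(10.35) / (9.259 × 10^-6) = 1.1178 × 10^6

1118000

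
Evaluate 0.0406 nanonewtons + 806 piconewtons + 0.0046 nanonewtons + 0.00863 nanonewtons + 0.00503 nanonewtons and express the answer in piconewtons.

In piconewtons:
  0.0406 nanonewtons = 0.0406 × 10³ piconewtons = 40.6
  806 piconewtons → 806
  0.0046 nanonewtons = 0.0046 × 10³ piconewtons = 4.6
  0.00863 nanonewtons = 0.00863 × 10³ piconewtons = 8.63
  0.00503 nanonewtons = 0.00503 × 10³ piconewtons = 5.03
Sum: 40.6 + 806 + 4.6 + 8.63 + 5.03 = 864.86

864.86 piconewtons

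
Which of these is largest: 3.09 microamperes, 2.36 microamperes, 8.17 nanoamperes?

3.09 microamperes

3.09 microamperes = 0.00000309 amperes
2.36 microamperes = 0.00000236 amperes
8.17 nanoamperes = 0.00000000817 amperes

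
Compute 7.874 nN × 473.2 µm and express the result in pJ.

3.7259768 pJ

7.874 × 10⁻⁹ × 473.2 × 10⁻⁶ = 3725.9768 × 10⁻¹⁵ J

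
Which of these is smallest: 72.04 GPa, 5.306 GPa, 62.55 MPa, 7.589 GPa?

72.04 GPa = 72040000000 Pa
5.306 GPa = 5306000000 Pa
62.55 MPa = 62550000 Pa
7.589 GPa = 7589000000 Pa

62.55 MPa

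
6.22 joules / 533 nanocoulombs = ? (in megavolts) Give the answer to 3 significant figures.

(6.22) / (533 × 10^-9) = 0.01167 × 10^9 V

11.7 megavolts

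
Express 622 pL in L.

0.000000000622 L

pico = 1e-12, (no prefix) = 1e0; factor is 1e-12.
622 × 1e-12 = 0.000000000622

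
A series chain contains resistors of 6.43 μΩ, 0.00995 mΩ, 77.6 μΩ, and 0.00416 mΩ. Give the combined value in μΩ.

In μΩ:
  6.43 μΩ → 6.43
  0.00995 mΩ = 0.00995 × 10^3 μΩ = 9.95
  77.6 μΩ → 77.6
  0.00416 mΩ = 0.00416 × 10^3 μΩ = 4.16
Sum: 6.43 + 9.95 + 77.6 + 4.16 = 98.14

98.14 μΩ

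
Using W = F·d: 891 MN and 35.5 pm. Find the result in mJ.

31.6305 mJ

891e6 × 35.5e-12 = 31630.5e-6 J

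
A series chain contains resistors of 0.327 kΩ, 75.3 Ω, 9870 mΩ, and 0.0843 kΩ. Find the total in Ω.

In Ω:
  0.327 kΩ = 0.327e3 Ω = 327
  75.3 Ω → 75.3
  9870 mΩ = 9870e-3 Ω = 9.87
  0.0843 kΩ = 0.0843e3 Ω = 84.3
Sum: 327 + 75.3 + 9.87 + 84.3 = 496.47

496.47 Ω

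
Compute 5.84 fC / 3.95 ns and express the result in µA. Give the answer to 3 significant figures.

1.48 µA

(5.84 × 10^-15) / (3.95 × 10^-9) = 1.4785 × 10^-6 A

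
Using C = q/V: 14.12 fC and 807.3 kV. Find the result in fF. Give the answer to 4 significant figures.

(14.12 × 10⁻¹⁵) / (807.3 × 10³) = 0.0174904 × 10⁻¹⁸ F

0.00001749 fF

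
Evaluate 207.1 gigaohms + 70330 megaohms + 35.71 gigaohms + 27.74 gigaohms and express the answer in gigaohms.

340.88 gigaohms

In gigaohms:
  207.1 gigaohms → 207.1
  70330 megaohms = 70330 × 10^-3 gigaohms = 70.33
  35.71 gigaohms → 35.71
  27.74 gigaohms → 27.74
Sum: 207.1 + 70.33 + 35.71 + 27.74 = 340.88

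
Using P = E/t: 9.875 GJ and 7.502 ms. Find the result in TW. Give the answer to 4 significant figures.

(9.875 × 10^9) / (7.502 × 10^-3) = 1.31632 × 10^12 W

1.316 TW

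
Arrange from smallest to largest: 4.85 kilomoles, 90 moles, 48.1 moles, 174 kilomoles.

4.85 kilomoles = 4850 moles
90 moles = 90 moles
48.1 moles = 48.1 moles
174 kilomoles = 174000 moles

48.1 moles < 90 moles < 4.85 kilomoles < 174 kilomoles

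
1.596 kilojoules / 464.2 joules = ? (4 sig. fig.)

(1.596e3) / (464.2) = 0.0034382e3

3.438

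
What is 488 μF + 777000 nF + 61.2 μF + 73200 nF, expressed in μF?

In μF:
  488 μF → 488
  777000 nF = 777000 × 10^-3 μF = 777
  61.2 μF → 61.2
  73200 nF = 73200 × 10^-3 μF = 73.2
Sum: 488 + 777 + 61.2 + 73.2 = 1399.4

1399.4 μF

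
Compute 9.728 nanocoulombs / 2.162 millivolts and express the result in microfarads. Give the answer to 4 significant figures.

(9.728 × 10^-9) / (2.162 × 10^-3) = 4.49954 × 10^-6 F

4.500 microfarads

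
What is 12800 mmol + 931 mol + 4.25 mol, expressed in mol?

948.05 mol

In mol:
  12800 mmol = 12800 × 10⁻³ mol = 12.8
  931 mol → 931
  4.25 mol → 4.25
Sum: 12.8 + 931 + 4.25 = 948.05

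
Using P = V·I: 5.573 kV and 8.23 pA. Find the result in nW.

5.573 × 10³ × 8.23 × 10⁻¹² = 45.86579 × 10⁻⁹ W

45.86579 nW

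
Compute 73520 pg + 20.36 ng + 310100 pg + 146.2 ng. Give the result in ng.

In ng:
  73520 pg = 73520 × 10^-3 ng = 73.52
  20.36 ng → 20.36
  310100 pg = 310100 × 10^-3 ng = 310.1
  146.2 ng → 146.2
Sum: 73.52 + 20.36 + 310.1 + 146.2 = 550.18

550.18 ng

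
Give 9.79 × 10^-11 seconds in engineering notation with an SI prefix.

= 97.9 × 10^-12 seconds; 10^-12 is pico.

97.9 picoseconds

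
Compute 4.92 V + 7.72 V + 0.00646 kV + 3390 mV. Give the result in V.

In V:
  4.92 V → 4.92
  7.72 V → 7.72
  0.00646 kV = 0.00646 × 10^3 V = 6.46
  3390 mV = 3390 × 10^-3 V = 3.39
Sum: 4.92 + 7.72 + 6.46 + 3.39 = 22.49

22.49 V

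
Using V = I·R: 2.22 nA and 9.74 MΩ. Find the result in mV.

21.6228 mV

2.22 × 10⁻⁹ × 9.74 × 10⁶ = 21.6228 × 10⁻³ V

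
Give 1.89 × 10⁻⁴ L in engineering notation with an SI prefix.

= 189 × 10⁻⁶ L; 10⁻⁶ is micro.

189 uL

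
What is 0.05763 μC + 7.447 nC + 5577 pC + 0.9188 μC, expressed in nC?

989.454 nC

In nC:
  0.05763 μC = 0.05763e3 nC = 57.63
  7.447 nC → 7.447
  5577 pC = 5577e-3 nC = 5.577
  0.9188 μC = 0.9188e3 nC = 918.8
Sum: 57.63 + 7.447 + 5.577 + 918.8 = 989.454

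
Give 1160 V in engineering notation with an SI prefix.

= 1.16e3 V; 1e3 is kilo.

1.16 kV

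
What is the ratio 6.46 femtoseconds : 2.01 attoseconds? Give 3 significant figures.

3210

(6.46e-15) / (2.01e-18) = 3.214e3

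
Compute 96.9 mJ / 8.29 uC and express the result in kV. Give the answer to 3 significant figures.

11.7 kV

(96.9 × 10⁻³) / (8.29 × 10⁻⁶) = 11.689 × 10³ V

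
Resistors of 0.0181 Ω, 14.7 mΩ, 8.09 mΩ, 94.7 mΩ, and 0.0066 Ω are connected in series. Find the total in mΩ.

In mΩ:
  0.0181 Ω = 0.0181e3 mΩ = 18.1
  14.7 mΩ → 14.7
  8.09 mΩ → 8.09
  94.7 mΩ → 94.7
  0.0066 Ω = 0.0066e3 mΩ = 6.6
Sum: 18.1 + 14.7 + 8.09 + 94.7 + 6.6 = 142.19

142.19 mΩ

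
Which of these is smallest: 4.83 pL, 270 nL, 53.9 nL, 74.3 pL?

4.83 pL = 0.00000000000483 L
270 nL = 0.00000027 L
53.9 nL = 0.0000000539 L
74.3 pL = 0.0000000000743 L

4.83 pL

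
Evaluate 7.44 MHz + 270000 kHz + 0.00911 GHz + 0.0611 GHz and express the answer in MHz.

In MHz:
  7.44 MHz → 7.44
  270000 kHz = 270000 × 10⁻³ MHz = 270
  0.00911 GHz = 0.00911 × 10³ MHz = 9.11
  0.0611 GHz = 0.0611 × 10³ MHz = 61.1
Sum: 7.44 + 270 + 9.11 + 61.1 = 347.65

347.65 MHz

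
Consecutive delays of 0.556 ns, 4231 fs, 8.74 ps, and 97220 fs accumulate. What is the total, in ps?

In ps:
  0.556 ns = 0.556e3 ps = 556
  4231 fs = 4231e-3 ps = 4.231
  8.74 ps → 8.74
  97220 fs = 97220e-3 ps = 97.22
Sum: 556 + 4.231 + 8.74 + 97.22 = 666.191

666.191 ps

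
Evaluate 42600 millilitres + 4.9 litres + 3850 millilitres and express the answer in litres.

51.35 litres

In litres:
  42600 millilitres = 42600 × 10⁻³ litres = 42.6
  4.9 litres → 4.9
  3850 millilitres = 3850 × 10⁻³ litres = 3.85
Sum: 42.6 + 4.9 + 3.85 = 51.35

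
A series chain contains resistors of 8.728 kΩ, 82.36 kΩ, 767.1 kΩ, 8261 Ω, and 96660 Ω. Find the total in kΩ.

963.109 kΩ

In kΩ:
  8.728 kΩ → 8.728
  82.36 kΩ → 82.36
  767.1 kΩ → 767.1
  8261 Ω = 8261 × 10^-3 kΩ = 8.261
  96660 Ω = 96660 × 10^-3 kΩ = 96.66
Sum: 8.728 + 82.36 + 767.1 + 8.261 + 96.66 = 963.109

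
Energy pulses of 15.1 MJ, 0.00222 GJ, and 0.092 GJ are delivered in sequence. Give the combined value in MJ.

In MJ:
  15.1 MJ → 15.1
  0.00222 GJ = 0.00222 × 10^3 MJ = 2.22
  0.092 GJ = 0.092 × 10^3 MJ = 92
Sum: 15.1 + 2.22 + 92 = 109.32

109.32 MJ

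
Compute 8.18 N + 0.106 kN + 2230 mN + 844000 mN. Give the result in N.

960.41 N

In N:
  8.18 N → 8.18
  0.106 kN = 0.106e3 N = 106
  2230 mN = 2230e-3 N = 2.23
  844000 mN = 844000e-3 N = 844
Sum: 8.18 + 106 + 2.23 + 844 = 960.41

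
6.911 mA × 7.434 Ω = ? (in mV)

51.376374 mV

6.911 × 10⁻³ × 7.434 = 51.376374 × 10⁻³ V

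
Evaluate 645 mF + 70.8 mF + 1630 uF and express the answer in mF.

In mF:
  645 mF → 645
  70.8 mF → 70.8
  1630 uF = 1630e-3 mF = 1.63
Sum: 645 + 70.8 + 1.63 = 717.43

717.43 mF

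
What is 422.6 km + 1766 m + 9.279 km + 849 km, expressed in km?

1282.645 km

In km:
  422.6 km → 422.6
  1766 m = 1766e-3 km = 1.766
  9.279 km → 9.279
  849 km → 849
Sum: 422.6 + 1.766 + 9.279 + 849 = 1282.645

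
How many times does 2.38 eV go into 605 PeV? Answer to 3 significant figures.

254000000000000000

(605e15) / (2.38) = 254.2e15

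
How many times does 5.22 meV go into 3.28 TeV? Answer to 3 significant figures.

628000000000000

(3.28 × 10¹²) / (5.22 × 10⁻³) = 0.6284 × 10¹⁵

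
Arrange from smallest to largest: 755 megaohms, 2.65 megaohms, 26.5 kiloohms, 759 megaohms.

26.5 kiloohms < 2.65 megaohms < 755 megaohms < 759 megaohms

755 megaohms = 755000000 ohms
2.65 megaohms = 2650000 ohms
26.5 kiloohms = 26500 ohms
759 megaohms = 759000000 ohms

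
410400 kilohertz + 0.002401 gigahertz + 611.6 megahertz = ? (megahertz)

In megahertz:
  410400 kilohertz = 410400 × 10⁻³ megahertz = 410.4
  0.002401 gigahertz = 0.002401 × 10³ megahertz = 2.401
  611.6 megahertz → 611.6
Sum: 410.4 + 2.401 + 611.6 = 1024.401

1024.401 megahertz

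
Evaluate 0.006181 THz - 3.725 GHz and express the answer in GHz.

In GHz:
  0.006181 THz = 0.006181e3 GHz = 6.181
  3.725 GHz → 3.725
Difference: 6.181 - 3.725 = 2.456

2.456 GHz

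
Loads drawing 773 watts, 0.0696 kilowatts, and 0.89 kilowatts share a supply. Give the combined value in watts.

1732.6 watts

In watts:
  773 watts → 773
  0.0696 kilowatts = 0.0696 × 10³ watts = 69.6
  0.89 kilowatts = 0.89 × 10³ watts = 890
Sum: 773 + 69.6 + 890 = 1732.6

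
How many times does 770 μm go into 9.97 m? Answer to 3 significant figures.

(9.97) / (770 × 10^-6) = 0.01295 × 10^6

12900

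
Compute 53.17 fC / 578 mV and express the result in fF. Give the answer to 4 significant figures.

(53.17 × 10⁻¹⁵) / (578 × 10⁻³) = 0.0919896 × 10⁻¹² F

91.99 fF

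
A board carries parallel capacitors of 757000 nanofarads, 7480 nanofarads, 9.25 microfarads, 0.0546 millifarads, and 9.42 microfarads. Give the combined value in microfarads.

In microfarads:
  757000 nanofarads = 757000e-3 microfarads = 757
  7480 nanofarads = 7480e-3 microfarads = 7.48
  9.25 microfarads → 9.25
  0.0546 millifarads = 0.0546e3 microfarads = 54.6
  9.42 microfarads → 9.42
Sum: 757 + 7.48 + 9.25 + 54.6 + 9.42 = 837.75

837.75 microfarads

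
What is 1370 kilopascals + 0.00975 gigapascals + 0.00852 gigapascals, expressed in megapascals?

In megapascals:
  1370 kilopascals = 1370 × 10^-3 megapascals = 1.37
  0.00975 gigapascals = 0.00975 × 10^3 megapascals = 9.75
  0.00852 gigapascals = 0.00852 × 10^3 megapascals = 8.52
Sum: 1.37 + 9.75 + 8.52 = 19.64

19.64 megapascals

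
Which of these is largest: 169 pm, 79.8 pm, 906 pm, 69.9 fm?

169 pm = 0.000000000169 m
79.8 pm = 0.0000000000798 m
906 pm = 0.000000000906 m
69.9 fm = 0.0000000000000699 m

906 pm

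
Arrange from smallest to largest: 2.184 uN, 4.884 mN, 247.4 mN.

2.184 uN = 0.000002184 N
4.884 mN = 0.004884 N
247.4 mN = 0.2474 N

2.184 uN < 4.884 mN < 247.4 mN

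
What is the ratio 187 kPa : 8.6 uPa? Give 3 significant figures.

21700000000

(187 × 10³) / (8.6 × 10⁻⁶) = 21.74 × 10⁹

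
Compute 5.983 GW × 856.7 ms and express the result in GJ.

5.1256361 GJ

5.983e9 × 856.7e-3 = 5125.6361e6 J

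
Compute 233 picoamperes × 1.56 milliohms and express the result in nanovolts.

233e-12 × 1.56e-3 = 363.48e-15 V

0.00036348 nanovolts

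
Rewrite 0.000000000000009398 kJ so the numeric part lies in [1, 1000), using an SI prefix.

9.398 pJ

= 9.398e-12 J; 1e-12 is pico.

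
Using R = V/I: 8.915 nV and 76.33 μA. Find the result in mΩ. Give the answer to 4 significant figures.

(8.915e-9) / (76.33e-6) = 0.116795e-3 Ω

0.1168 mΩ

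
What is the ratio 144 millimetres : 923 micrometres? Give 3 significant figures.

156

(144e-3) / (923e-6) = 0.156e3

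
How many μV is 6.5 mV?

milli = 10^-3, micro = 10^-6; factor is 10^3.
6.5 × 10^3 = 6500

6500 μV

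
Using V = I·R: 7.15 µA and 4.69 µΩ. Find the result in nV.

7.15e-6 × 4.69e-6 = 33.5335e-12 V

0.0335335 nV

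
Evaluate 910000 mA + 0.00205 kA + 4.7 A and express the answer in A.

In A:
  910000 mA = 910000 × 10^-3 A = 910
  0.00205 kA = 0.00205 × 10^3 A = 2.05
  4.7 A → 4.7
Sum: 910 + 2.05 + 4.7 = 916.75

916.75 A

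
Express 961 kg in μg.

961000000000 μg

kilo = 10³, micro = 10⁻⁶; factor is 10⁹.
961 × 10⁹ = 961000000000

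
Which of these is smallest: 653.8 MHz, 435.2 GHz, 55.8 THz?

653.8 MHz = 653800000 Hz
435.2 GHz = 435200000000 Hz
55.8 THz = 55800000000000 Hz

653.8 MHz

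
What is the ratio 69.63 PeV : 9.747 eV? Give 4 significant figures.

(69.63 × 10¹⁵) / (9.747) = 7.1437 × 10¹⁵

7144000000000000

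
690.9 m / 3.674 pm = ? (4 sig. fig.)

(690.9) / (3.674 × 10⁻¹²) = 188.05 × 10¹²

188100000000000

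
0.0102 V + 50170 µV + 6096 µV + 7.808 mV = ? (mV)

In mV:
  0.0102 V = 0.0102 × 10³ mV = 10.2
  50170 µV = 50170 × 10⁻³ mV = 50.17
  6096 µV = 6096 × 10⁻³ mV = 6.096
  7.808 mV → 7.808
Sum: 10.2 + 50.17 + 6.096 + 7.808 = 74.274

74.274 mV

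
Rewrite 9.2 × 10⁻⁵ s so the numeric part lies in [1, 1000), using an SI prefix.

= 92 × 10⁻⁶ s; 10⁻⁶ is micro.

92 µs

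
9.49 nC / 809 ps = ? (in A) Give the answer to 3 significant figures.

11.7 A

(9.49 × 10⁻⁹) / (809 × 10⁻¹²) = 0.011731 × 10³ A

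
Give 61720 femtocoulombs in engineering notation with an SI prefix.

61.72 picocoulombs

= 61.72 × 10⁻¹² coulombs; 10⁻¹² is pico.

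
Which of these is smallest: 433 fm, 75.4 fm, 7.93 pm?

75.4 fm

433 fm = 0.000000000000433 m
75.4 fm = 0.0000000000000754 m
7.93 pm = 0.00000000000793 m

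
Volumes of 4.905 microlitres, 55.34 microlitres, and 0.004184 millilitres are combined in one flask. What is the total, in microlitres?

64.429 microlitres

In microlitres:
  4.905 microlitres → 4.905
  55.34 microlitres → 55.34
  0.004184 millilitres = 0.004184 × 10^3 microlitres = 4.184
Sum: 4.905 + 55.34 + 4.184 = 64.429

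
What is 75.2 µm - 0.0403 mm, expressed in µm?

In µm:
  75.2 µm → 75.2
  0.0403 mm = 0.0403 × 10³ µm = 40.3
Difference: 75.2 - 40.3 = 34.9

34.9 µm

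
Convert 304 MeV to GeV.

0.304 GeV

mega = 10⁶, giga = 10⁹; factor is 10⁻³.
304 × 10⁻³ = 0.304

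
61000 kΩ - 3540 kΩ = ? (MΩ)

57.46 MΩ

In MΩ:
  61000 kΩ = 61000 × 10^-3 MΩ = 61
  3540 kΩ = 3540 × 10^-3 MΩ = 3.54
Difference: 61 - 3.54 = 57.46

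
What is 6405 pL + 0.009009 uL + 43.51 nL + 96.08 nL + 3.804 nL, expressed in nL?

158.808 nL

In nL:
  6405 pL = 6405 × 10⁻³ nL = 6.405
  0.009009 uL = 0.009009 × 10³ nL = 9.009
  43.51 nL → 43.51
  96.08 nL → 96.08
  3.804 nL → 3.804
Sum: 6.405 + 9.009 + 43.51 + 96.08 + 3.804 = 158.808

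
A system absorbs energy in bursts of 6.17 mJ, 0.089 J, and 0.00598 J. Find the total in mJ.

101.15 mJ

In mJ:
  6.17 mJ → 6.17
  0.089 J = 0.089 × 10³ mJ = 89
  0.00598 J = 0.00598 × 10³ mJ = 5.98
Sum: 6.17 + 89 + 5.98 = 101.15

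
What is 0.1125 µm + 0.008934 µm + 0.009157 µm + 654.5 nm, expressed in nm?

In nm:
  0.1125 µm = 0.1125 × 10³ nm = 112.5
  0.008934 µm = 0.008934 × 10³ nm = 8.934
  0.009157 µm = 0.009157 × 10³ nm = 9.157
  654.5 nm → 654.5
Sum: 112.5 + 8.934 + 9.157 + 654.5 = 785.091

785.091 nm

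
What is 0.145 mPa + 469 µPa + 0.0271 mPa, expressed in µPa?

In µPa:
  0.145 mPa = 0.145 × 10³ µPa = 145
  469 µPa → 469
  0.0271 mPa = 0.0271 × 10³ µPa = 27.1
Sum: 145 + 469 + 27.1 = 641.1

641.1 µPa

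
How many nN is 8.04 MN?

mega = 1e6, nano = 1e-9; factor is 1e15.
8.04 × 1e15 = 8040000000000000

8040000000000000 nN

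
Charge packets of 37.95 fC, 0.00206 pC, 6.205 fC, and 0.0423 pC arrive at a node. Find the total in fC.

In fC:
  37.95 fC → 37.95
  0.00206 pC = 0.00206e3 fC = 2.06
  6.205 fC → 6.205
  0.0423 pC = 0.0423e3 fC = 42.3
Sum: 37.95 + 2.06 + 6.205 + 42.3 = 88.515

88.515 fC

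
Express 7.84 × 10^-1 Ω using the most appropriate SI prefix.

784 mΩ

= 784 × 10^-3 Ω; 10^-3 is milli.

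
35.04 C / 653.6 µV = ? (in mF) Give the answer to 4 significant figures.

53610000 mF

(35.04) / (653.6e-6) = 0.0536108e6 F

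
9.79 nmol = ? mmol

0.00000979 mmol

nano = 10⁻⁹, milli = 10⁻³; factor is 10⁻⁶.
9.79 × 10⁻⁶ = 0.00000979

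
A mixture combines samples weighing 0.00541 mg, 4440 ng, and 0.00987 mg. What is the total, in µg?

In µg:
  0.00541 mg = 0.00541e3 µg = 5.41
  4440 ng = 4440e-3 µg = 4.44
  0.00987 mg = 0.00987e3 µg = 9.87
Sum: 5.41 + 4.44 + 9.87 = 19.72

19.72 µg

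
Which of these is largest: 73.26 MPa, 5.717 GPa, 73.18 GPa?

73.26 MPa = 73260000 Pa
5.717 GPa = 5717000000 Pa
73.18 GPa = 73180000000 Pa

73.18 GPa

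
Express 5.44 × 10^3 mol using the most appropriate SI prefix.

= 5.44 × 10^3 mol; 10^3 is kilo.

5.44 kmol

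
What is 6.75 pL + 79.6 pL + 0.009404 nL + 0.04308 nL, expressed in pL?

In pL:
  6.75 pL → 6.75
  79.6 pL → 79.6
  0.009404 nL = 0.009404e3 pL = 9.404
  0.04308 nL = 0.04308e3 pL = 43.08
Sum: 6.75 + 79.6 + 9.404 + 43.08 = 138.834

138.834 pL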